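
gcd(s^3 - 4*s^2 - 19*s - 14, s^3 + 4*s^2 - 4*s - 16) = s + 2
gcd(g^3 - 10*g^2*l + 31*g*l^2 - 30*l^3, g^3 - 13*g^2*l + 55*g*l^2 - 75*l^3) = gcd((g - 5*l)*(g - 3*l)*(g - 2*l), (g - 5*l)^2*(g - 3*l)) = g^2 - 8*g*l + 15*l^2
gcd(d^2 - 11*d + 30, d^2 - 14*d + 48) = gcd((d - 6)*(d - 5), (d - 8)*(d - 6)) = d - 6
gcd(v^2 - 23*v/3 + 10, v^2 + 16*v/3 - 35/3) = v - 5/3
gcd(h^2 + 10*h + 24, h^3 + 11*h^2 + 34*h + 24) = h^2 + 10*h + 24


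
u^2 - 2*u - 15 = (u - 5)*(u + 3)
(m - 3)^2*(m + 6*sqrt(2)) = m^3 - 6*m^2 + 6*sqrt(2)*m^2 - 36*sqrt(2)*m + 9*m + 54*sqrt(2)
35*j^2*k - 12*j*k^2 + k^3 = k*(-7*j + k)*(-5*j + k)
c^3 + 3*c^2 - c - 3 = (c - 1)*(c + 1)*(c + 3)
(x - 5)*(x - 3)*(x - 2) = x^3 - 10*x^2 + 31*x - 30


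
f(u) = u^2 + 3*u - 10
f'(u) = 2*u + 3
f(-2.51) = -11.23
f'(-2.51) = -2.02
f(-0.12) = -10.35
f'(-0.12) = 2.76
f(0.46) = -8.41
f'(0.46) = 3.92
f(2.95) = 7.55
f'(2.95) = 8.90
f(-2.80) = -10.56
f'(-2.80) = -2.60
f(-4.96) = -0.28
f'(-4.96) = -6.92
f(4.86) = 28.20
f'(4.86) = 12.72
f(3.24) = 10.22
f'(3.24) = 9.48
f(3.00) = 8.00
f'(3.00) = 9.00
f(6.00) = 44.00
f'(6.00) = 15.00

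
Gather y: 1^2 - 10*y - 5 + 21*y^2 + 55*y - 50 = 21*y^2 + 45*y - 54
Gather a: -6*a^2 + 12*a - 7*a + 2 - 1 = -6*a^2 + 5*a + 1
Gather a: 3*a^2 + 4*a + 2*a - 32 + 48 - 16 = 3*a^2 + 6*a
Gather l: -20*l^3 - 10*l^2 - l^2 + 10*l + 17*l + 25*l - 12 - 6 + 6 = -20*l^3 - 11*l^2 + 52*l - 12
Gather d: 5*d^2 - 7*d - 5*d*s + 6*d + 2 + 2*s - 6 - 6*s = 5*d^2 + d*(-5*s - 1) - 4*s - 4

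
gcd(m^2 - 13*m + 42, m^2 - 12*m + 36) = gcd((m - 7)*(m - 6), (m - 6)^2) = m - 6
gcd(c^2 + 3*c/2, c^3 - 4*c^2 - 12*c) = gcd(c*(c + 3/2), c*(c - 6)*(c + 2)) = c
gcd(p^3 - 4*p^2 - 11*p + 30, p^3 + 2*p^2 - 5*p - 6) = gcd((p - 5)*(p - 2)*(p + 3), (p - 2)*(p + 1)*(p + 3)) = p^2 + p - 6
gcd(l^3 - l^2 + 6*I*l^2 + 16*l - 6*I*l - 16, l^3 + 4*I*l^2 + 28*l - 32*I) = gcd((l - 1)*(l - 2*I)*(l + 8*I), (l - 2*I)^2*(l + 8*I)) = l^2 + 6*I*l + 16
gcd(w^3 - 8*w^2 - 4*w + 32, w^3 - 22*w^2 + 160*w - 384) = w - 8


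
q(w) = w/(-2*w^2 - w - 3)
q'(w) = w*(4*w + 1)/(-2*w^2 - w - 3)^2 + 1/(-2*w^2 - w - 3) = (-2*w^2 + w*(4*w + 1) - w - 3)/(2*w^2 + w + 3)^2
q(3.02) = -0.12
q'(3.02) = 0.03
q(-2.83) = 0.17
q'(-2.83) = 0.05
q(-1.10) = 0.25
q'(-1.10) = -0.03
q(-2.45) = 0.20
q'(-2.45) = 0.06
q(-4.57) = 0.11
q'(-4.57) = 0.02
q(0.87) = -0.16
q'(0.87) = -0.05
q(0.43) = -0.11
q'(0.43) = -0.18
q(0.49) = -0.12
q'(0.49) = -0.16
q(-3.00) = 0.17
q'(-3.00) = 0.05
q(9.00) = -0.05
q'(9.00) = 0.01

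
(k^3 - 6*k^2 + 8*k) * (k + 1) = k^4 - 5*k^3 + 2*k^2 + 8*k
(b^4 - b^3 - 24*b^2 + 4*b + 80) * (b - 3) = b^5 - 4*b^4 - 21*b^3 + 76*b^2 + 68*b - 240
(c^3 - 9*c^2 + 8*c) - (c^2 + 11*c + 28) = c^3 - 10*c^2 - 3*c - 28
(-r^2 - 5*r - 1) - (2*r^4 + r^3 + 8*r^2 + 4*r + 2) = -2*r^4 - r^3 - 9*r^2 - 9*r - 3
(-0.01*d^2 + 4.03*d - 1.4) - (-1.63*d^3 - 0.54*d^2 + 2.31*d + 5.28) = 1.63*d^3 + 0.53*d^2 + 1.72*d - 6.68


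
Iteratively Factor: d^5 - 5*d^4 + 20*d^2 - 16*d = (d - 1)*(d^4 - 4*d^3 - 4*d^2 + 16*d) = (d - 2)*(d - 1)*(d^3 - 2*d^2 - 8*d) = (d - 2)*(d - 1)*(d + 2)*(d^2 - 4*d) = (d - 4)*(d - 2)*(d - 1)*(d + 2)*(d)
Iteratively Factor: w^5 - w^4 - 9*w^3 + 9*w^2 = (w)*(w^4 - w^3 - 9*w^2 + 9*w) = w*(w - 3)*(w^3 + 2*w^2 - 3*w) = w*(w - 3)*(w - 1)*(w^2 + 3*w) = w*(w - 3)*(w - 1)*(w + 3)*(w)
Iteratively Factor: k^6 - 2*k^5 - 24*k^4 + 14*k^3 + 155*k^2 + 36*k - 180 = (k - 1)*(k^5 - k^4 - 25*k^3 - 11*k^2 + 144*k + 180) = (k - 1)*(k + 2)*(k^4 - 3*k^3 - 19*k^2 + 27*k + 90) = (k - 1)*(k + 2)^2*(k^3 - 5*k^2 - 9*k + 45) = (k - 1)*(k + 2)^2*(k + 3)*(k^2 - 8*k + 15) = (k - 5)*(k - 1)*(k + 2)^2*(k + 3)*(k - 3)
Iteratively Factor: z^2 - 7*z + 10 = (z - 5)*(z - 2)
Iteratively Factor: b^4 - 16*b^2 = (b + 4)*(b^3 - 4*b^2) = b*(b + 4)*(b^2 - 4*b) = b*(b - 4)*(b + 4)*(b)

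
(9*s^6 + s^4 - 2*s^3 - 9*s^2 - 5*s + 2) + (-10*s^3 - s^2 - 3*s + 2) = 9*s^6 + s^4 - 12*s^3 - 10*s^2 - 8*s + 4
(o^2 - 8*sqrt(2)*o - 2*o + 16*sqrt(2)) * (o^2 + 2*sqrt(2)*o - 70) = o^4 - 6*sqrt(2)*o^3 - 2*o^3 - 102*o^2 + 12*sqrt(2)*o^2 + 204*o + 560*sqrt(2)*o - 1120*sqrt(2)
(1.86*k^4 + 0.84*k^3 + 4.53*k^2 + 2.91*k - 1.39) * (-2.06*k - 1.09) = -3.8316*k^5 - 3.7578*k^4 - 10.2474*k^3 - 10.9323*k^2 - 0.3085*k + 1.5151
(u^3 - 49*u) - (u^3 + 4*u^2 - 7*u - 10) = -4*u^2 - 42*u + 10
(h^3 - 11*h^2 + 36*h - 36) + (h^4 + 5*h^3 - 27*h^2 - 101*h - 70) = h^4 + 6*h^3 - 38*h^2 - 65*h - 106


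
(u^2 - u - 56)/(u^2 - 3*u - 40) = (u + 7)/(u + 5)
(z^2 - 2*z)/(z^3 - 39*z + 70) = z/(z^2 + 2*z - 35)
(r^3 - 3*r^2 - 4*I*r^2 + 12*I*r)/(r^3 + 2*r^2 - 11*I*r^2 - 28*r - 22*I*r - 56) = r*(r - 3)/(r^2 + r*(2 - 7*I) - 14*I)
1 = 1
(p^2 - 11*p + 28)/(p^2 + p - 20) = (p - 7)/(p + 5)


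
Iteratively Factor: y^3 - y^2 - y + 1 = (y - 1)*(y^2 - 1) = (y - 1)^2*(y + 1)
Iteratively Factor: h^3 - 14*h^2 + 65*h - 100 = (h - 5)*(h^2 - 9*h + 20) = (h - 5)^2*(h - 4)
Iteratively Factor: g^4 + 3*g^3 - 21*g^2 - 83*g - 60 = (g - 5)*(g^3 + 8*g^2 + 19*g + 12) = (g - 5)*(g + 4)*(g^2 + 4*g + 3) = (g - 5)*(g + 1)*(g + 4)*(g + 3)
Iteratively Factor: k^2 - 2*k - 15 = (k - 5)*(k + 3)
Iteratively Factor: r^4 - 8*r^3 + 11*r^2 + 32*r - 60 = (r - 5)*(r^3 - 3*r^2 - 4*r + 12) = (r - 5)*(r + 2)*(r^2 - 5*r + 6) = (r - 5)*(r - 3)*(r + 2)*(r - 2)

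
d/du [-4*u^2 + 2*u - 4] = 2 - 8*u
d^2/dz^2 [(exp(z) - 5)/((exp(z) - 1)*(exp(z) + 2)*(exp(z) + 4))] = (4*exp(6*z) - 30*exp(5*z) - 258*exp(4*z) - 426*exp(3*z) - 270*exp(2*z) - 804*exp(z) - 16)*exp(z)/(exp(9*z) + 15*exp(8*z) + 81*exp(7*z) + 161*exp(6*z) - 78*exp(5*z) - 636*exp(4*z) - 280*exp(3*z) + 864*exp(2*z) + 384*exp(z) - 512)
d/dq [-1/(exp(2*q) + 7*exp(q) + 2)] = (2*exp(q) + 7)*exp(q)/(exp(2*q) + 7*exp(q) + 2)^2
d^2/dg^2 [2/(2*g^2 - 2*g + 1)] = 8*(-2*g^2 + 2*g + 2*(2*g - 1)^2 - 1)/(2*g^2 - 2*g + 1)^3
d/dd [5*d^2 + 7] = 10*d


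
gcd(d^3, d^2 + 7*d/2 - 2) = 1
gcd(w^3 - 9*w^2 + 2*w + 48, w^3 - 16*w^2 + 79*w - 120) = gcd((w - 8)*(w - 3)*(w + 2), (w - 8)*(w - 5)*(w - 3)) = w^2 - 11*w + 24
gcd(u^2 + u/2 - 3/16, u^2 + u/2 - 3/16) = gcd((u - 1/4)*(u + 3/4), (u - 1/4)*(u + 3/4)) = u^2 + u/2 - 3/16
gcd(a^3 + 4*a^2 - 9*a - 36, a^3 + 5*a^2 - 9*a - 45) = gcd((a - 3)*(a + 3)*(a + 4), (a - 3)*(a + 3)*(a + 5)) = a^2 - 9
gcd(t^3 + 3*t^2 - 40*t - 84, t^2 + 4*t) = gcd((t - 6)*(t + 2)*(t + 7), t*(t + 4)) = 1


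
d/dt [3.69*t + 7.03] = 3.69000000000000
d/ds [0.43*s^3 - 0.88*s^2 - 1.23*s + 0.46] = 1.29*s^2 - 1.76*s - 1.23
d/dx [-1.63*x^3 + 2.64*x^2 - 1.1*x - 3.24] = -4.89*x^2 + 5.28*x - 1.1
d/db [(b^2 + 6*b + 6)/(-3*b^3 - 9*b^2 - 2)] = (9*b*(b + 2)*(b^2 + 6*b + 6) - 2*(b + 3)*(3*b^3 + 9*b^2 + 2))/(3*b^3 + 9*b^2 + 2)^2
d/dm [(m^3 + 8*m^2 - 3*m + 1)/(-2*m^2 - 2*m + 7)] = (-2*m^4 - 4*m^3 - m^2 + 116*m - 19)/(4*m^4 + 8*m^3 - 24*m^2 - 28*m + 49)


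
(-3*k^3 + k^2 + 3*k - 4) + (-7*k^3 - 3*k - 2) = -10*k^3 + k^2 - 6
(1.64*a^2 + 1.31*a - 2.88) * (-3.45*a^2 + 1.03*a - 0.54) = -5.658*a^4 - 2.8303*a^3 + 10.3997*a^2 - 3.6738*a + 1.5552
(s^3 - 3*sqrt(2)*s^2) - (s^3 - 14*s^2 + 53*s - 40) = -3*sqrt(2)*s^2 + 14*s^2 - 53*s + 40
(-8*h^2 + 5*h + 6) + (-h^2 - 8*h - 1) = -9*h^2 - 3*h + 5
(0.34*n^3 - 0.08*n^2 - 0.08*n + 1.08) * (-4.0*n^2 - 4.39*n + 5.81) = -1.36*n^5 - 1.1726*n^4 + 2.6466*n^3 - 4.4336*n^2 - 5.206*n + 6.2748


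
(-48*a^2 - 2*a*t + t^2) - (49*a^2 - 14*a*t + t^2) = -97*a^2 + 12*a*t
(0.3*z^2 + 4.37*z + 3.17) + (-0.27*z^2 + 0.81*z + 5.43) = 0.03*z^2 + 5.18*z + 8.6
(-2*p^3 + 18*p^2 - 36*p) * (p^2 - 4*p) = -2*p^5 + 26*p^4 - 108*p^3 + 144*p^2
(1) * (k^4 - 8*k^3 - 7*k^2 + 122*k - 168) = k^4 - 8*k^3 - 7*k^2 + 122*k - 168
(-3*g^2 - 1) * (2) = -6*g^2 - 2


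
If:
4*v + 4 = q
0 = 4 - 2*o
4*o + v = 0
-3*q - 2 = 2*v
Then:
No Solution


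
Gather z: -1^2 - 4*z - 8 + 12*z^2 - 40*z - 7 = 12*z^2 - 44*z - 16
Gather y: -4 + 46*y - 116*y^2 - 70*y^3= -70*y^3 - 116*y^2 + 46*y - 4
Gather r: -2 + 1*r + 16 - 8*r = 14 - 7*r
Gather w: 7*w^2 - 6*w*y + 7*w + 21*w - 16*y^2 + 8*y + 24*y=7*w^2 + w*(28 - 6*y) - 16*y^2 + 32*y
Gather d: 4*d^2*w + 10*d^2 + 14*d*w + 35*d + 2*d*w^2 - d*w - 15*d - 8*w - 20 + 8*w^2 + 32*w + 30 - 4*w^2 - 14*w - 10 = d^2*(4*w + 10) + d*(2*w^2 + 13*w + 20) + 4*w^2 + 10*w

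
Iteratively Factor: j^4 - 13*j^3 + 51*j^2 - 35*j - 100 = (j - 5)*(j^3 - 8*j^2 + 11*j + 20) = (j - 5)^2*(j^2 - 3*j - 4) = (j - 5)^2*(j + 1)*(j - 4)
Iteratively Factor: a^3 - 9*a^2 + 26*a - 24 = (a - 2)*(a^2 - 7*a + 12) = (a - 3)*(a - 2)*(a - 4)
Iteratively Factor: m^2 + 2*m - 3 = (m + 3)*(m - 1)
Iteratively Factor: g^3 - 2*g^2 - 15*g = (g)*(g^2 - 2*g - 15) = g*(g + 3)*(g - 5)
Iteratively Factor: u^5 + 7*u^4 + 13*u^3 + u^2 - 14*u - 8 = (u - 1)*(u^4 + 8*u^3 + 21*u^2 + 22*u + 8) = (u - 1)*(u + 1)*(u^3 + 7*u^2 + 14*u + 8) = (u - 1)*(u + 1)*(u + 2)*(u^2 + 5*u + 4) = (u - 1)*(u + 1)*(u + 2)*(u + 4)*(u + 1)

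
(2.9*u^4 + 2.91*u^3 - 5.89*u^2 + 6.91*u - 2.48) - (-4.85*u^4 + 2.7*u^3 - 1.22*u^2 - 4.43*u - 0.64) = 7.75*u^4 + 0.21*u^3 - 4.67*u^2 + 11.34*u - 1.84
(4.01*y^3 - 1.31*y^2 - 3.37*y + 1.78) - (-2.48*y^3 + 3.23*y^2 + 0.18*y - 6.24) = 6.49*y^3 - 4.54*y^2 - 3.55*y + 8.02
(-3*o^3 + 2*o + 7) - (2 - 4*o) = -3*o^3 + 6*o + 5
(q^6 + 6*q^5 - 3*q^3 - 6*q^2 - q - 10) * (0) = 0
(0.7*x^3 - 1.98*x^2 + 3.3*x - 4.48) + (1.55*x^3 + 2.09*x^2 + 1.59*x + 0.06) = 2.25*x^3 + 0.11*x^2 + 4.89*x - 4.42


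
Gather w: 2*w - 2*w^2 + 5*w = -2*w^2 + 7*w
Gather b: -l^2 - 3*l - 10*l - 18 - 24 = -l^2 - 13*l - 42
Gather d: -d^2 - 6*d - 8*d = -d^2 - 14*d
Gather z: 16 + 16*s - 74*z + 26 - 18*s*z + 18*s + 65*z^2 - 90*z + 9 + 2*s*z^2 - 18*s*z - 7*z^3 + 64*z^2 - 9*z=34*s - 7*z^3 + z^2*(2*s + 129) + z*(-36*s - 173) + 51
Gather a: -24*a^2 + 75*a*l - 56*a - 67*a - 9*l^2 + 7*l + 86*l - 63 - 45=-24*a^2 + a*(75*l - 123) - 9*l^2 + 93*l - 108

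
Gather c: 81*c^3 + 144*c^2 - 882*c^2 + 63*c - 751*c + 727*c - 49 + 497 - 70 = 81*c^3 - 738*c^2 + 39*c + 378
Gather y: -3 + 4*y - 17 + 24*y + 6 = 28*y - 14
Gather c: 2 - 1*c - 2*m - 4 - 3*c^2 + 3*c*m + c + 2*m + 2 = -3*c^2 + 3*c*m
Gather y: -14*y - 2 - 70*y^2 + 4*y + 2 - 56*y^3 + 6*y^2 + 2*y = -56*y^3 - 64*y^2 - 8*y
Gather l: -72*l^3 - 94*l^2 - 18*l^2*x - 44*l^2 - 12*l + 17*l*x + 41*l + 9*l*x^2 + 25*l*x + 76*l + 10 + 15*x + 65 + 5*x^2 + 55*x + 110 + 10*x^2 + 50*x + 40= -72*l^3 + l^2*(-18*x - 138) + l*(9*x^2 + 42*x + 105) + 15*x^2 + 120*x + 225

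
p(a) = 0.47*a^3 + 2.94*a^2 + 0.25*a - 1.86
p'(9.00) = 167.38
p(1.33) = 4.78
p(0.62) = -0.46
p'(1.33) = 10.56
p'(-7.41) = 34.10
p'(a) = 1.41*a^2 + 5.88*a + 0.25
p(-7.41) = -33.51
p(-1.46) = 2.58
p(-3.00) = 11.16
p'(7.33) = 119.11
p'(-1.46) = -5.33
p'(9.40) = 180.11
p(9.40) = 650.64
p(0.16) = -1.74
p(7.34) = 344.23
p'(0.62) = 4.44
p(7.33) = 343.04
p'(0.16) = 1.23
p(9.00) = 581.16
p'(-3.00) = -4.70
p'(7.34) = 119.37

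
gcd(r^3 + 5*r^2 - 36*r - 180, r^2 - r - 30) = r^2 - r - 30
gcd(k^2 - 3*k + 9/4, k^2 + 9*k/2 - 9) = k - 3/2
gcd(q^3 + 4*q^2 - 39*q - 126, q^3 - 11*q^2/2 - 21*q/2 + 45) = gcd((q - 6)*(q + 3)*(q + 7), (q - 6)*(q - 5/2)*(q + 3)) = q^2 - 3*q - 18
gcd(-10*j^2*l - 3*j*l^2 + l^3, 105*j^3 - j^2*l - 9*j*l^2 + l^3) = 5*j - l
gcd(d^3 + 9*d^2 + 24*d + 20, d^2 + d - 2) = d + 2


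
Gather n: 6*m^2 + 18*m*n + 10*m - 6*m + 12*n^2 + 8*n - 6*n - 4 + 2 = 6*m^2 + 4*m + 12*n^2 + n*(18*m + 2) - 2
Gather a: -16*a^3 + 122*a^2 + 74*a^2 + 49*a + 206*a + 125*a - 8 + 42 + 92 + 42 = -16*a^3 + 196*a^2 + 380*a + 168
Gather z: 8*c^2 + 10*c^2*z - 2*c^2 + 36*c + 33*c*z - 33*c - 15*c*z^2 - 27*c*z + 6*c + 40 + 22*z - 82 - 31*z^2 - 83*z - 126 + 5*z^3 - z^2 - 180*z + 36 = 6*c^2 + 9*c + 5*z^3 + z^2*(-15*c - 32) + z*(10*c^2 + 6*c - 241) - 132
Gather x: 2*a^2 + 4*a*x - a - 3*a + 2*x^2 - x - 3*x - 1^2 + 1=2*a^2 - 4*a + 2*x^2 + x*(4*a - 4)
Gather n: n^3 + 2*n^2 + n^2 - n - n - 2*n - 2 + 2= n^3 + 3*n^2 - 4*n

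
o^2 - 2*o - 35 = (o - 7)*(o + 5)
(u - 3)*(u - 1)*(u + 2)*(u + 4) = u^4 + 2*u^3 - 13*u^2 - 14*u + 24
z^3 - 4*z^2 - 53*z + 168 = (z - 8)*(z - 3)*(z + 7)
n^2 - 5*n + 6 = (n - 3)*(n - 2)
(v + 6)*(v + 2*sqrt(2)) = v^2 + 2*sqrt(2)*v + 6*v + 12*sqrt(2)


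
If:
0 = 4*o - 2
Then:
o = 1/2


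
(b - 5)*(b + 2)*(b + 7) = b^3 + 4*b^2 - 31*b - 70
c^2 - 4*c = c*(c - 4)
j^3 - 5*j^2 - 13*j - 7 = (j - 7)*(j + 1)^2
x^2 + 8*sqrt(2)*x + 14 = (x + sqrt(2))*(x + 7*sqrt(2))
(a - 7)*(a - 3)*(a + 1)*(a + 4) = a^4 - 5*a^3 - 25*a^2 + 65*a + 84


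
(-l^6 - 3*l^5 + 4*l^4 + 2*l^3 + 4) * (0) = 0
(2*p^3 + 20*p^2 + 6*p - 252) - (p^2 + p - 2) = 2*p^3 + 19*p^2 + 5*p - 250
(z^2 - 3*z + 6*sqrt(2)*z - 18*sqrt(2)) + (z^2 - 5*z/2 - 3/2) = 2*z^2 - 11*z/2 + 6*sqrt(2)*z - 18*sqrt(2) - 3/2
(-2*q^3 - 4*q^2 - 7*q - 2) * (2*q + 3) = -4*q^4 - 14*q^3 - 26*q^2 - 25*q - 6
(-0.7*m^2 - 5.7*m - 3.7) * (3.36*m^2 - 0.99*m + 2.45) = -2.352*m^4 - 18.459*m^3 - 8.504*m^2 - 10.302*m - 9.065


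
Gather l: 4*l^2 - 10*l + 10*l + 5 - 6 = 4*l^2 - 1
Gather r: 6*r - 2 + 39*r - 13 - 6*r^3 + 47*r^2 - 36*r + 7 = -6*r^3 + 47*r^2 + 9*r - 8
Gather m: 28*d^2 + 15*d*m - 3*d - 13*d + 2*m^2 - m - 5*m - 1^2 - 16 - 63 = 28*d^2 - 16*d + 2*m^2 + m*(15*d - 6) - 80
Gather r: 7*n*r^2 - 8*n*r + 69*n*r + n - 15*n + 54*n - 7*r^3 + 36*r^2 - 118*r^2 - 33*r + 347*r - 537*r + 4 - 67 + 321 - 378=40*n - 7*r^3 + r^2*(7*n - 82) + r*(61*n - 223) - 120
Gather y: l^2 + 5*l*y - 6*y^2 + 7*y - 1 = l^2 - 6*y^2 + y*(5*l + 7) - 1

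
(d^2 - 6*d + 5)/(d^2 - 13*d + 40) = (d - 1)/(d - 8)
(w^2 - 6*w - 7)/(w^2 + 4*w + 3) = (w - 7)/(w + 3)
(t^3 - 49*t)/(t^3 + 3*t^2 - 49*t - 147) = t/(t + 3)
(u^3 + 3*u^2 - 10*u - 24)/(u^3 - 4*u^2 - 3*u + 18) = (u + 4)/(u - 3)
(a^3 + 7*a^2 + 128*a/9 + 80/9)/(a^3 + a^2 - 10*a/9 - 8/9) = (3*a^2 + 17*a + 20)/(3*a^2 - a - 2)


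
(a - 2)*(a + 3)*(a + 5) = a^3 + 6*a^2 - a - 30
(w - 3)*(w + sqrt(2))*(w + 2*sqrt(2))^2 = w^4 - 3*w^3 + 5*sqrt(2)*w^3 - 15*sqrt(2)*w^2 + 16*w^2 - 48*w + 8*sqrt(2)*w - 24*sqrt(2)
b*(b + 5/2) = b^2 + 5*b/2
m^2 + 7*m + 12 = (m + 3)*(m + 4)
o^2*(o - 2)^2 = o^4 - 4*o^3 + 4*o^2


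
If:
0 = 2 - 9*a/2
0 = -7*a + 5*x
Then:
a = 4/9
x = 28/45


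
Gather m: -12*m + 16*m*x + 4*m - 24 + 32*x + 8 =m*(16*x - 8) + 32*x - 16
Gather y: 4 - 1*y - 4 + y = 0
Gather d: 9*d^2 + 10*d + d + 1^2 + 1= 9*d^2 + 11*d + 2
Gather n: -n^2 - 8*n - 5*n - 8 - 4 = -n^2 - 13*n - 12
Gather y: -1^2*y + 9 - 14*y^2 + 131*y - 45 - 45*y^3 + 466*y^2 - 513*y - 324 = -45*y^3 + 452*y^2 - 383*y - 360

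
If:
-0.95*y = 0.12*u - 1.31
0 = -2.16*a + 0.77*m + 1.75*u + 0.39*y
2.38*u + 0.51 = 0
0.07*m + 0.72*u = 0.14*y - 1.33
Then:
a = -4.90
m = -13.98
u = -0.21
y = 1.41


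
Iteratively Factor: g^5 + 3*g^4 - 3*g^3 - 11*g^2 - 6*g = (g + 1)*(g^4 + 2*g^3 - 5*g^2 - 6*g) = (g + 1)^2*(g^3 + g^2 - 6*g) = g*(g + 1)^2*(g^2 + g - 6) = g*(g + 1)^2*(g + 3)*(g - 2)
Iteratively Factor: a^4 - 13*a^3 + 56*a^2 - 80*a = (a)*(a^3 - 13*a^2 + 56*a - 80) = a*(a - 5)*(a^2 - 8*a + 16) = a*(a - 5)*(a - 4)*(a - 4)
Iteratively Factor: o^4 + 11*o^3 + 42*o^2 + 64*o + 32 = (o + 2)*(o^3 + 9*o^2 + 24*o + 16) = (o + 2)*(o + 4)*(o^2 + 5*o + 4) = (o + 1)*(o + 2)*(o + 4)*(o + 4)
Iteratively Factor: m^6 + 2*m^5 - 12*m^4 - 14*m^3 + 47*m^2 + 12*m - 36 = (m + 1)*(m^5 + m^4 - 13*m^3 - m^2 + 48*m - 36) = (m - 1)*(m + 1)*(m^4 + 2*m^3 - 11*m^2 - 12*m + 36) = (m - 1)*(m + 1)*(m + 3)*(m^3 - m^2 - 8*m + 12) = (m - 2)*(m - 1)*(m + 1)*(m + 3)*(m^2 + m - 6) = (m - 2)*(m - 1)*(m + 1)*(m + 3)^2*(m - 2)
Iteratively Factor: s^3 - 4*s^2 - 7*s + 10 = (s - 1)*(s^2 - 3*s - 10) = (s - 5)*(s - 1)*(s + 2)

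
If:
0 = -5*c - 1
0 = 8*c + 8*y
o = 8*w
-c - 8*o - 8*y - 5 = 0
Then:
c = -1/5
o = -4/5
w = -1/10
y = 1/5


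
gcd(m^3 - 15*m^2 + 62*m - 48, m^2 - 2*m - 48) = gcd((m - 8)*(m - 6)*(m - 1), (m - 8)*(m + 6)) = m - 8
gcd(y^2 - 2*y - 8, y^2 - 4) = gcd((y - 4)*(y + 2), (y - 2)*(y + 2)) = y + 2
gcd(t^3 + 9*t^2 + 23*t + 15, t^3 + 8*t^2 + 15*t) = t^2 + 8*t + 15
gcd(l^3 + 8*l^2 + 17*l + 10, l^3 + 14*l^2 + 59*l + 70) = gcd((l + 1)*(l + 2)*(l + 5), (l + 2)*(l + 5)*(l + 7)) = l^2 + 7*l + 10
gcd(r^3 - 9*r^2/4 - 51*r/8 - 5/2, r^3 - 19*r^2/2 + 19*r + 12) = r^2 - 7*r/2 - 2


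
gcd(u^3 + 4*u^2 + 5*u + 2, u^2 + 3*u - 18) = 1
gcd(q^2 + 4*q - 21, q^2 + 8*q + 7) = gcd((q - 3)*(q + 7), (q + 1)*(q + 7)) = q + 7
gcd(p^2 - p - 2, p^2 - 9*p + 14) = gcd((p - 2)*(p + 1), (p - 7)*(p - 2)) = p - 2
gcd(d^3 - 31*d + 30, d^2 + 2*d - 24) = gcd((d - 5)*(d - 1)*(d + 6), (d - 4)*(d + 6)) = d + 6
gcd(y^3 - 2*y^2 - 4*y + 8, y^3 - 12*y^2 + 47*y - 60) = 1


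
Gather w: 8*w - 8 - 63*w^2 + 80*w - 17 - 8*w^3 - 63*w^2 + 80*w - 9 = -8*w^3 - 126*w^2 + 168*w - 34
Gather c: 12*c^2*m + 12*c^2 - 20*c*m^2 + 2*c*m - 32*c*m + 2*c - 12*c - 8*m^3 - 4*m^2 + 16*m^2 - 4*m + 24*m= c^2*(12*m + 12) + c*(-20*m^2 - 30*m - 10) - 8*m^3 + 12*m^2 + 20*m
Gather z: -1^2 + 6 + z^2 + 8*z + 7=z^2 + 8*z + 12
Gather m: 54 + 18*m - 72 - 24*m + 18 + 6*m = 0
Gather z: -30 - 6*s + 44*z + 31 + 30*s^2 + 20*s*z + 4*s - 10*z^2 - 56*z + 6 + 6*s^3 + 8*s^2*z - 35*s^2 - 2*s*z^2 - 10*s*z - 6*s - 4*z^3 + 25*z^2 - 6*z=6*s^3 - 5*s^2 - 8*s - 4*z^3 + z^2*(15 - 2*s) + z*(8*s^2 + 10*s - 18) + 7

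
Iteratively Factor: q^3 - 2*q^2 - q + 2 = (q - 1)*(q^2 - q - 2) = (q - 1)*(q + 1)*(q - 2)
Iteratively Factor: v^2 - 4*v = (v - 4)*(v)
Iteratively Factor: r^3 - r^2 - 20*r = (r + 4)*(r^2 - 5*r) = r*(r + 4)*(r - 5)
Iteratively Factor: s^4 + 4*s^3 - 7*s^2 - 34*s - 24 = (s - 3)*(s^3 + 7*s^2 + 14*s + 8) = (s - 3)*(s + 2)*(s^2 + 5*s + 4) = (s - 3)*(s + 1)*(s + 2)*(s + 4)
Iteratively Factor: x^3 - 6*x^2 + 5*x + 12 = (x - 4)*(x^2 - 2*x - 3) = (x - 4)*(x + 1)*(x - 3)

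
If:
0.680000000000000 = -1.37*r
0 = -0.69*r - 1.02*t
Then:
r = -0.50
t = 0.34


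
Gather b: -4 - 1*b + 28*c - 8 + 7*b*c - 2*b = b*(7*c - 3) + 28*c - 12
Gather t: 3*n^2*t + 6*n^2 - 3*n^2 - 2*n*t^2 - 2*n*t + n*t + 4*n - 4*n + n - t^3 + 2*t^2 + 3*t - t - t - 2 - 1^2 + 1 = 3*n^2 + n - t^3 + t^2*(2 - 2*n) + t*(3*n^2 - n + 1) - 2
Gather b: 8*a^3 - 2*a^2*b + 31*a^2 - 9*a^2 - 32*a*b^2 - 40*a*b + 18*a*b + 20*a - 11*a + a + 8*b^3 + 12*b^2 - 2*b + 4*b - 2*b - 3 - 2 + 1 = 8*a^3 + 22*a^2 + 10*a + 8*b^3 + b^2*(12 - 32*a) + b*(-2*a^2 - 22*a) - 4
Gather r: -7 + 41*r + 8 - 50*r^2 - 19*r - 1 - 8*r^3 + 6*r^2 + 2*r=-8*r^3 - 44*r^2 + 24*r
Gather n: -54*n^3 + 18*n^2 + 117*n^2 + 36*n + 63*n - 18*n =-54*n^3 + 135*n^2 + 81*n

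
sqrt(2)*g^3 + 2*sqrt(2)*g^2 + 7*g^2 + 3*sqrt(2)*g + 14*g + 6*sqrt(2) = (g + 2)*(g + 3*sqrt(2))*(sqrt(2)*g + 1)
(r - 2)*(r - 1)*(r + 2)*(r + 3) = r^4 + 2*r^3 - 7*r^2 - 8*r + 12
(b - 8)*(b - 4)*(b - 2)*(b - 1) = b^4 - 15*b^3 + 70*b^2 - 120*b + 64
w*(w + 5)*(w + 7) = w^3 + 12*w^2 + 35*w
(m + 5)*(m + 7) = m^2 + 12*m + 35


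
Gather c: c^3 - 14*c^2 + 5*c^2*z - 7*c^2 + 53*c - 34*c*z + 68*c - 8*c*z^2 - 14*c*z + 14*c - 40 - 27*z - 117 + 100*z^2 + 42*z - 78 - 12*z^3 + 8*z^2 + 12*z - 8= c^3 + c^2*(5*z - 21) + c*(-8*z^2 - 48*z + 135) - 12*z^3 + 108*z^2 + 27*z - 243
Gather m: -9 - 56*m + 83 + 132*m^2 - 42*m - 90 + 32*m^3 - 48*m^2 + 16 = 32*m^3 + 84*m^2 - 98*m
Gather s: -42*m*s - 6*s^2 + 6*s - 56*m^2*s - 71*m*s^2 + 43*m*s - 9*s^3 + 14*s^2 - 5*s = -9*s^3 + s^2*(8 - 71*m) + s*(-56*m^2 + m + 1)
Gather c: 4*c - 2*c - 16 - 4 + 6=2*c - 14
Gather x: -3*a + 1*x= -3*a + x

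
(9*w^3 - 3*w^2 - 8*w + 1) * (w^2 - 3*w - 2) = 9*w^5 - 30*w^4 - 17*w^3 + 31*w^2 + 13*w - 2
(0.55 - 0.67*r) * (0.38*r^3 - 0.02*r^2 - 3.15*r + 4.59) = -0.2546*r^4 + 0.2224*r^3 + 2.0995*r^2 - 4.8078*r + 2.5245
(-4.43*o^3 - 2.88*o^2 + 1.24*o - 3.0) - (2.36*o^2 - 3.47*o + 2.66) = -4.43*o^3 - 5.24*o^2 + 4.71*o - 5.66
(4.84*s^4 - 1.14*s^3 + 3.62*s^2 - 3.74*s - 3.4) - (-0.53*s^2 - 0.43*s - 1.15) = 4.84*s^4 - 1.14*s^3 + 4.15*s^2 - 3.31*s - 2.25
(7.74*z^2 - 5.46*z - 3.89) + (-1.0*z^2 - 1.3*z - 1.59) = 6.74*z^2 - 6.76*z - 5.48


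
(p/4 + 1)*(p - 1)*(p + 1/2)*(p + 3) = p^4/4 + 13*p^3/8 + 2*p^2 - 19*p/8 - 3/2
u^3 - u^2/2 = u^2*(u - 1/2)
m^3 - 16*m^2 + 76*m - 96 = (m - 8)*(m - 6)*(m - 2)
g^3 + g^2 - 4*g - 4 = (g - 2)*(g + 1)*(g + 2)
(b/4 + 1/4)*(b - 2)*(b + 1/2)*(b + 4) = b^4/4 + 7*b^3/8 - 9*b^2/8 - 11*b/4 - 1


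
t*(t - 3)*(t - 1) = t^3 - 4*t^2 + 3*t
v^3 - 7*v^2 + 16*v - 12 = (v - 3)*(v - 2)^2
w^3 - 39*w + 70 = (w - 5)*(w - 2)*(w + 7)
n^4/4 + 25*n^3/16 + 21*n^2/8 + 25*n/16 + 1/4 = (n/4 + 1)*(n + 1/4)*(n + 1)^2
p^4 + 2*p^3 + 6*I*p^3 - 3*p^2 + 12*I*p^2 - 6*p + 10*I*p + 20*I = (p + 2)*(p - I)*(p + 2*I)*(p + 5*I)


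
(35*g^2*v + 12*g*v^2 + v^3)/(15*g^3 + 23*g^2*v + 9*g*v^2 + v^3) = v*(7*g + v)/(3*g^2 + 4*g*v + v^2)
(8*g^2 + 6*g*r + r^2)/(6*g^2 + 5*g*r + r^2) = (4*g + r)/(3*g + r)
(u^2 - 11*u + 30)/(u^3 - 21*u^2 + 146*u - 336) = (u - 5)/(u^2 - 15*u + 56)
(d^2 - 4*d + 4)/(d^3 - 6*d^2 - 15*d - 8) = (-d^2 + 4*d - 4)/(-d^3 + 6*d^2 + 15*d + 8)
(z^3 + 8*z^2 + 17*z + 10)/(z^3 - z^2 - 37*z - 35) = (z + 2)/(z - 7)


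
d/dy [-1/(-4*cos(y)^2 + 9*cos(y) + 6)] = (8*cos(y) - 9)*sin(y)/(-4*cos(y)^2 + 9*cos(y) + 6)^2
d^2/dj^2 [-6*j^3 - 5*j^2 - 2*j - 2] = -36*j - 10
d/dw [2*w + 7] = 2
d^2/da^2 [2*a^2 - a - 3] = 4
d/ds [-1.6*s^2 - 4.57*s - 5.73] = -3.2*s - 4.57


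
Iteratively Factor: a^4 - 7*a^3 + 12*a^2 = (a)*(a^3 - 7*a^2 + 12*a) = a^2*(a^2 - 7*a + 12) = a^2*(a - 3)*(a - 4)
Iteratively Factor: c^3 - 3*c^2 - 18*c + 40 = (c - 5)*(c^2 + 2*c - 8) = (c - 5)*(c - 2)*(c + 4)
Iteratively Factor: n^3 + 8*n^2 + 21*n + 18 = (n + 3)*(n^2 + 5*n + 6) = (n + 2)*(n + 3)*(n + 3)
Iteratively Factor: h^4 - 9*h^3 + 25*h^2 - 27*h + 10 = (h - 1)*(h^3 - 8*h^2 + 17*h - 10) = (h - 5)*(h - 1)*(h^2 - 3*h + 2) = (h - 5)*(h - 1)^2*(h - 2)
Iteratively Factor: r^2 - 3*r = (r - 3)*(r)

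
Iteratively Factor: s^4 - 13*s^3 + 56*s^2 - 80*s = (s - 5)*(s^3 - 8*s^2 + 16*s) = (s - 5)*(s - 4)*(s^2 - 4*s) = (s - 5)*(s - 4)^2*(s)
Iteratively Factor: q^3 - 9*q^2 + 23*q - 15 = (q - 5)*(q^2 - 4*q + 3) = (q - 5)*(q - 1)*(q - 3)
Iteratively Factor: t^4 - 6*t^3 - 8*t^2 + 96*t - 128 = (t - 2)*(t^3 - 4*t^2 - 16*t + 64) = (t - 4)*(t - 2)*(t^2 - 16) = (t - 4)*(t - 2)*(t + 4)*(t - 4)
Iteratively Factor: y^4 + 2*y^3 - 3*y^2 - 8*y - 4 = (y + 1)*(y^3 + y^2 - 4*y - 4) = (y - 2)*(y + 1)*(y^2 + 3*y + 2) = (y - 2)*(y + 1)*(y + 2)*(y + 1)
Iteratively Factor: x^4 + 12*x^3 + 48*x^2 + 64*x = (x + 4)*(x^3 + 8*x^2 + 16*x) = x*(x + 4)*(x^2 + 8*x + 16) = x*(x + 4)^2*(x + 4)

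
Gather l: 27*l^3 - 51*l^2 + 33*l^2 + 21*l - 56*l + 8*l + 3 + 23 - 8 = 27*l^3 - 18*l^2 - 27*l + 18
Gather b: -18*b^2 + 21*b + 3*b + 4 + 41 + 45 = -18*b^2 + 24*b + 90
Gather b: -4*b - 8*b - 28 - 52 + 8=-12*b - 72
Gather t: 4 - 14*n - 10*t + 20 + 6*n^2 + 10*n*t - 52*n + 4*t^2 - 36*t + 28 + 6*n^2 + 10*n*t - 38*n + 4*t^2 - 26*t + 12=12*n^2 - 104*n + 8*t^2 + t*(20*n - 72) + 64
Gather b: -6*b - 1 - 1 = -6*b - 2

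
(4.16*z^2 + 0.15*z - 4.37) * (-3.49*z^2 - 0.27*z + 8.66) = -14.5184*z^4 - 1.6467*z^3 + 51.2364*z^2 + 2.4789*z - 37.8442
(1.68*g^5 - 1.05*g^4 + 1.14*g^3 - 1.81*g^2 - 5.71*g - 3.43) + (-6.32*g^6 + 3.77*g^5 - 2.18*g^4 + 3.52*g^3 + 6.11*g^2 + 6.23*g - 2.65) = -6.32*g^6 + 5.45*g^5 - 3.23*g^4 + 4.66*g^3 + 4.3*g^2 + 0.52*g - 6.08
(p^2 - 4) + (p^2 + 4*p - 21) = 2*p^2 + 4*p - 25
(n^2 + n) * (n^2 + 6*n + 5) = n^4 + 7*n^3 + 11*n^2 + 5*n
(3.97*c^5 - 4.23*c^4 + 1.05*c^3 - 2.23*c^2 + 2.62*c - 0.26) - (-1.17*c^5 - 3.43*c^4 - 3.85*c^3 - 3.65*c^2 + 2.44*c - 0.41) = 5.14*c^5 - 0.8*c^4 + 4.9*c^3 + 1.42*c^2 + 0.18*c + 0.15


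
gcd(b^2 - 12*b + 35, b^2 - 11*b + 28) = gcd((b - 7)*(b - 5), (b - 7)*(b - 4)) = b - 7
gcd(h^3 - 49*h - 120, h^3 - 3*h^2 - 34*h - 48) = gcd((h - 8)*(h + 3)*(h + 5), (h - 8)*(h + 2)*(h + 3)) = h^2 - 5*h - 24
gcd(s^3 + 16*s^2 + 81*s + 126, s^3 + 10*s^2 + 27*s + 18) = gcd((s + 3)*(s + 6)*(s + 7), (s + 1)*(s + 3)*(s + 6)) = s^2 + 9*s + 18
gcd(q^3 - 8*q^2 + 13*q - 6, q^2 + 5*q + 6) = 1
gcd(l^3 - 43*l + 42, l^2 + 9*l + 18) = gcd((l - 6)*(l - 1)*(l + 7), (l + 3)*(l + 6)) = 1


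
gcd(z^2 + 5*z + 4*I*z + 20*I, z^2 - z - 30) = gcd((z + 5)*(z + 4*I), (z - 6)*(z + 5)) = z + 5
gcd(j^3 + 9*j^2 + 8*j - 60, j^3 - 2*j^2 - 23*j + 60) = j + 5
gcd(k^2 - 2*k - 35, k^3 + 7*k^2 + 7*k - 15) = k + 5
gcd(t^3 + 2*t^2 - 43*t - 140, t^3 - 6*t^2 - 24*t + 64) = t + 4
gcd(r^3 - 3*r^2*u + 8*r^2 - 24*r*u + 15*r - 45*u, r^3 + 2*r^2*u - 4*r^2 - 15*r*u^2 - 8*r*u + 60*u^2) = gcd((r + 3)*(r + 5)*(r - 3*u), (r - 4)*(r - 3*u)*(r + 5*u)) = r - 3*u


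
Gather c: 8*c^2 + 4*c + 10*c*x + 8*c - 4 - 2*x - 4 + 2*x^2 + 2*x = 8*c^2 + c*(10*x + 12) + 2*x^2 - 8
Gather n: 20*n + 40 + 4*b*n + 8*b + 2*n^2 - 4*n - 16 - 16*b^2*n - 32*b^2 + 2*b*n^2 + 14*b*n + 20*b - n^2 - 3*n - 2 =-32*b^2 + 28*b + n^2*(2*b + 1) + n*(-16*b^2 + 18*b + 13) + 22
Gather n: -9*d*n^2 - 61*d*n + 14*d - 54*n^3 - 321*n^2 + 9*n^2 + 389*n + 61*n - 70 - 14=14*d - 54*n^3 + n^2*(-9*d - 312) + n*(450 - 61*d) - 84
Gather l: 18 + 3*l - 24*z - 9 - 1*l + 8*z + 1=2*l - 16*z + 10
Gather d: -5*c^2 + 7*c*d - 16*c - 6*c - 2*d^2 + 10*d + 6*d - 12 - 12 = -5*c^2 - 22*c - 2*d^2 + d*(7*c + 16) - 24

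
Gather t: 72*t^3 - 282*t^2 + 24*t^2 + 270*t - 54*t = 72*t^3 - 258*t^2 + 216*t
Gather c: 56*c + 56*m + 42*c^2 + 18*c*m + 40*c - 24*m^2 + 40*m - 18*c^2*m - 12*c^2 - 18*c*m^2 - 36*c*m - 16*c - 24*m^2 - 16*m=c^2*(30 - 18*m) + c*(-18*m^2 - 18*m + 80) - 48*m^2 + 80*m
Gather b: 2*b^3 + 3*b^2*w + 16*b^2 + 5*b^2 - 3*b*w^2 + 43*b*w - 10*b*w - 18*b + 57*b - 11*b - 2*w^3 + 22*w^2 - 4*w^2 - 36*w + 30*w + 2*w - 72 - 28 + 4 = 2*b^3 + b^2*(3*w + 21) + b*(-3*w^2 + 33*w + 28) - 2*w^3 + 18*w^2 - 4*w - 96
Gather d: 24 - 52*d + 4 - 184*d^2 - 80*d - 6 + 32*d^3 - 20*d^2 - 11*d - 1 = 32*d^3 - 204*d^2 - 143*d + 21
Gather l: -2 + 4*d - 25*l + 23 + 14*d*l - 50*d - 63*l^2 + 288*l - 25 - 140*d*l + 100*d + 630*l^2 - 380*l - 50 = 54*d + 567*l^2 + l*(-126*d - 117) - 54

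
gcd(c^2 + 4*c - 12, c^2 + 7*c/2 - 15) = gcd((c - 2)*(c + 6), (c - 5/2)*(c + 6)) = c + 6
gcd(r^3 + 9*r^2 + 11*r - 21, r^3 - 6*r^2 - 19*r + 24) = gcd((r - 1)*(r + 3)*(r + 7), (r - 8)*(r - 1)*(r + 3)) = r^2 + 2*r - 3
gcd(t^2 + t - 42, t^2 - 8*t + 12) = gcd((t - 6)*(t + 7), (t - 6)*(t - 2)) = t - 6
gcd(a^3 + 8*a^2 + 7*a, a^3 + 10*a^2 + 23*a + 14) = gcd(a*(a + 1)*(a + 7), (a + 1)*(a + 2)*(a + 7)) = a^2 + 8*a + 7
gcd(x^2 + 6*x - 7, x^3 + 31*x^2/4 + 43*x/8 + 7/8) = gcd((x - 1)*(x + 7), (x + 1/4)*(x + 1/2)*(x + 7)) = x + 7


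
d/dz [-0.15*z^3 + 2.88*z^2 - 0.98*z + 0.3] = -0.45*z^2 + 5.76*z - 0.98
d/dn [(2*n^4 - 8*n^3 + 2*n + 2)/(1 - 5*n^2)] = 2*(-10*n^5 + 20*n^4 + 4*n^3 - 7*n^2 + 10*n + 1)/(25*n^4 - 10*n^2 + 1)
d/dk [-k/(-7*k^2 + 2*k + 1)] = (-7*k^2 - 1)/(49*k^4 - 28*k^3 - 10*k^2 + 4*k + 1)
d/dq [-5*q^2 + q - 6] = 1 - 10*q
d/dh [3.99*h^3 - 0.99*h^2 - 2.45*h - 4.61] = 11.97*h^2 - 1.98*h - 2.45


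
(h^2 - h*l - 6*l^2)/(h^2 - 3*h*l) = (h + 2*l)/h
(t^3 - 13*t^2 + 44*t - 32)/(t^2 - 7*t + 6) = (t^2 - 12*t + 32)/(t - 6)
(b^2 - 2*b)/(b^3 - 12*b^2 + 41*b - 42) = b/(b^2 - 10*b + 21)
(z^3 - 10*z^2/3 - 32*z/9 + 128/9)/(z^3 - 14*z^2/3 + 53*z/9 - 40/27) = 3*(3*z^2 - 2*z - 16)/(9*z^2 - 18*z + 5)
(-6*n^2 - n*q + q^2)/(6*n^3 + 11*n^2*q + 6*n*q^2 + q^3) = (-3*n + q)/(3*n^2 + 4*n*q + q^2)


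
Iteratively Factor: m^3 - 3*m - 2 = (m + 1)*(m^2 - m - 2) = (m + 1)^2*(m - 2)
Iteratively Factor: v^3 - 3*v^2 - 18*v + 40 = (v - 2)*(v^2 - v - 20) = (v - 2)*(v + 4)*(v - 5)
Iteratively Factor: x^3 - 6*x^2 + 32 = (x - 4)*(x^2 - 2*x - 8) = (x - 4)*(x + 2)*(x - 4)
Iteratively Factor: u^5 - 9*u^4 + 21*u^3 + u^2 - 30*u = (u + 1)*(u^4 - 10*u^3 + 31*u^2 - 30*u) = (u - 5)*(u + 1)*(u^3 - 5*u^2 + 6*u) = (u - 5)*(u - 2)*(u + 1)*(u^2 - 3*u) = u*(u - 5)*(u - 2)*(u + 1)*(u - 3)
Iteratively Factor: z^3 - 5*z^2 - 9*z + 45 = (z - 5)*(z^2 - 9) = (z - 5)*(z - 3)*(z + 3)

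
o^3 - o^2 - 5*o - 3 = (o - 3)*(o + 1)^2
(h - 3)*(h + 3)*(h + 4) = h^3 + 4*h^2 - 9*h - 36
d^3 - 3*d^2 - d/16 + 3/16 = (d - 3)*(d - 1/4)*(d + 1/4)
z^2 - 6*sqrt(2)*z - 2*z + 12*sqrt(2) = (z - 2)*(z - 6*sqrt(2))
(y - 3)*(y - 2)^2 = y^3 - 7*y^2 + 16*y - 12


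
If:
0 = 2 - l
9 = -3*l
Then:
No Solution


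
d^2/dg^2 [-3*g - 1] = 0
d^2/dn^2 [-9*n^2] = -18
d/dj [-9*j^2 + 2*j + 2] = 2 - 18*j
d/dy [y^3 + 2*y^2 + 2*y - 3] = 3*y^2 + 4*y + 2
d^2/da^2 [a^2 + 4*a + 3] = 2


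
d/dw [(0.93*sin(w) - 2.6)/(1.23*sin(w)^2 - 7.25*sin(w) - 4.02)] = (-1.1439*sin(w)^2 + 6.396*sin(w) - 22.5886)*cos(w)/(1.5129*sin(w)^4 - 17.835*sin(w)^3 + 42.6733*sin(w)^2 + 58.29*sin(w) + 16.1604)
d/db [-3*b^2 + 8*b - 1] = 8 - 6*b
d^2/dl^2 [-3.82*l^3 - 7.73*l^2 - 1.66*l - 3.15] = -22.92*l - 15.46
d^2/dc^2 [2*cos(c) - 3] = -2*cos(c)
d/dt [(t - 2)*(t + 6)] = 2*t + 4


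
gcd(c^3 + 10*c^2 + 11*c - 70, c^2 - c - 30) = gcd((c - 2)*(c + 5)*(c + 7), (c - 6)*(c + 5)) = c + 5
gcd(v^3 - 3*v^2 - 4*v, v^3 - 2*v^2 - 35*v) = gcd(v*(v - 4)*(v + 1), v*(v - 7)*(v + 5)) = v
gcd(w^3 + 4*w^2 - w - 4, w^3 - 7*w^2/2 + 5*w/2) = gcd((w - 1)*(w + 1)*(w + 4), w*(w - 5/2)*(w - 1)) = w - 1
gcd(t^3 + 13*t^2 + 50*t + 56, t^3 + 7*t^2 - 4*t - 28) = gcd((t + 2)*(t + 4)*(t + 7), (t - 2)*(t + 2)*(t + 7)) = t^2 + 9*t + 14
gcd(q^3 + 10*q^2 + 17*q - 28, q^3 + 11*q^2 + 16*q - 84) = q + 7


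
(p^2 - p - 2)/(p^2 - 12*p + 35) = (p^2 - p - 2)/(p^2 - 12*p + 35)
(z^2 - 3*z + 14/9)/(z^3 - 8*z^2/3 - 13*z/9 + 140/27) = 3*(3*z - 2)/(9*z^2 - 3*z - 20)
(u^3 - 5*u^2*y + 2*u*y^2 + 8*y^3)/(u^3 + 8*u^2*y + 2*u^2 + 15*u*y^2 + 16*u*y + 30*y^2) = (u^3 - 5*u^2*y + 2*u*y^2 + 8*y^3)/(u^3 + 8*u^2*y + 2*u^2 + 15*u*y^2 + 16*u*y + 30*y^2)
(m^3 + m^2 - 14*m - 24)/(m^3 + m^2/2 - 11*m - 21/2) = 2*(m^2 - 2*m - 8)/(2*m^2 - 5*m - 7)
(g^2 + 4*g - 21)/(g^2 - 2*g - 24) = (-g^2 - 4*g + 21)/(-g^2 + 2*g + 24)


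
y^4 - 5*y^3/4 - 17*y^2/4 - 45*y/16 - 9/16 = (y - 3)*(y + 1/2)^2*(y + 3/4)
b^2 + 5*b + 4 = (b + 1)*(b + 4)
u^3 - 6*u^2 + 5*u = u*(u - 5)*(u - 1)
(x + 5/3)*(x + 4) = x^2 + 17*x/3 + 20/3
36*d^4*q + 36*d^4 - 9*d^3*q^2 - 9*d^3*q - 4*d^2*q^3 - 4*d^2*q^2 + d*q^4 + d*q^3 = (-4*d + q)*(-3*d + q)*(3*d + q)*(d*q + d)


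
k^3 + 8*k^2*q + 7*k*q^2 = k*(k + q)*(k + 7*q)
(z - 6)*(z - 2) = z^2 - 8*z + 12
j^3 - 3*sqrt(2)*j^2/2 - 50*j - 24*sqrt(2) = (j - 6*sqrt(2))*(j + sqrt(2)/2)*(j + 4*sqrt(2))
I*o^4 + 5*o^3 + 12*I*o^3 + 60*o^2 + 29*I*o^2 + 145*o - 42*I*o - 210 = (o + 6)*(o + 7)*(o - 5*I)*(I*o - I)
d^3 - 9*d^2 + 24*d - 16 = (d - 4)^2*(d - 1)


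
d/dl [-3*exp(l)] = -3*exp(l)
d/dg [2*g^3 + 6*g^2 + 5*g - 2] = 6*g^2 + 12*g + 5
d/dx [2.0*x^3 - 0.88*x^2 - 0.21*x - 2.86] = 6.0*x^2 - 1.76*x - 0.21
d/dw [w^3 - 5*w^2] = w*(3*w - 10)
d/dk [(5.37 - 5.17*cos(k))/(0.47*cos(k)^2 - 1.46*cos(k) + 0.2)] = (-2.4299*cos(k)^2 + 5.0478*cos(k) - 6.8062)*sin(k)/(0.2209*cos(k)^4 - 1.3724*cos(k)^3 + 2.3196*cos(k)^2 - 0.584*cos(k) + 0.04)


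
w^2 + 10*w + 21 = (w + 3)*(w + 7)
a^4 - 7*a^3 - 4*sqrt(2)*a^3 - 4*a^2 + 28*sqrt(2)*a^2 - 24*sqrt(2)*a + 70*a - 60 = (a - 6)*(a - 1)*(a - 5*sqrt(2))*(a + sqrt(2))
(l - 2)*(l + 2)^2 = l^3 + 2*l^2 - 4*l - 8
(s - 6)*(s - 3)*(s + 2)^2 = s^4 - 5*s^3 - 14*s^2 + 36*s + 72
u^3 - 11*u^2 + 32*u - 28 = (u - 7)*(u - 2)^2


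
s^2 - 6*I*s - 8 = (s - 4*I)*(s - 2*I)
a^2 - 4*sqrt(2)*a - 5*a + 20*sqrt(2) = (a - 5)*(a - 4*sqrt(2))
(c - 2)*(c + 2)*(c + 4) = c^3 + 4*c^2 - 4*c - 16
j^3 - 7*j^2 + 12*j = j*(j - 4)*(j - 3)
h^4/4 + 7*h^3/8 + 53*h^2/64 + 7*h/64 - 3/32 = (h/4 + 1/2)*(h - 1/4)*(h + 3/4)*(h + 1)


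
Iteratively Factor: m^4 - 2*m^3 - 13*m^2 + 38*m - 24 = (m - 2)*(m^3 - 13*m + 12) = (m - 2)*(m - 1)*(m^2 + m - 12) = (m - 3)*(m - 2)*(m - 1)*(m + 4)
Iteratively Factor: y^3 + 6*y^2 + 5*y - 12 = (y + 4)*(y^2 + 2*y - 3) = (y - 1)*(y + 4)*(y + 3)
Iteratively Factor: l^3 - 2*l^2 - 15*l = (l + 3)*(l^2 - 5*l) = l*(l + 3)*(l - 5)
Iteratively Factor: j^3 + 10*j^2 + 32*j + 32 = (j + 4)*(j^2 + 6*j + 8) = (j + 2)*(j + 4)*(j + 4)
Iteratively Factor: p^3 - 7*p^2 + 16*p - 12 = (p - 2)*(p^2 - 5*p + 6) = (p - 2)^2*(p - 3)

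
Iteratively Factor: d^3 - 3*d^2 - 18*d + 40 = (d - 5)*(d^2 + 2*d - 8) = (d - 5)*(d - 2)*(d + 4)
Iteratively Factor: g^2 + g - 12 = (g + 4)*(g - 3)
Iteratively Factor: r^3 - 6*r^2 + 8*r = (r - 4)*(r^2 - 2*r) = r*(r - 4)*(r - 2)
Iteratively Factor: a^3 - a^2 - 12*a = (a - 4)*(a^2 + 3*a) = a*(a - 4)*(a + 3)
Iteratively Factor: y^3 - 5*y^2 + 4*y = (y - 1)*(y^2 - 4*y) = y*(y - 1)*(y - 4)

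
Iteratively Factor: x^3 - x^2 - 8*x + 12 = (x - 2)*(x^2 + x - 6) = (x - 2)^2*(x + 3)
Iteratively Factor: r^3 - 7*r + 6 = (r - 2)*(r^2 + 2*r - 3) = (r - 2)*(r - 1)*(r + 3)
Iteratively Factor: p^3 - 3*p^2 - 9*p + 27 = (p - 3)*(p^2 - 9) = (p - 3)^2*(p + 3)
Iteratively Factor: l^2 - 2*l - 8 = (l + 2)*(l - 4)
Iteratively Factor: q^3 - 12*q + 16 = (q - 2)*(q^2 + 2*q - 8) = (q - 2)^2*(q + 4)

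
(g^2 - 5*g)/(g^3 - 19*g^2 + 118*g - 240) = g/(g^2 - 14*g + 48)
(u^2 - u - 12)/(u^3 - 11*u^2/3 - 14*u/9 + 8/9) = 9*(u + 3)/(9*u^2 + 3*u - 2)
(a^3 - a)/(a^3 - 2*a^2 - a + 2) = a/(a - 2)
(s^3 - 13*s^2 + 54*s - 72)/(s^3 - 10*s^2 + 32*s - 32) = (s^2 - 9*s + 18)/(s^2 - 6*s + 8)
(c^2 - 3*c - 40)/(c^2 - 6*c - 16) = (c + 5)/(c + 2)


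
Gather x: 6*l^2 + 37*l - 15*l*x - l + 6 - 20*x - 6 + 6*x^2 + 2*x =6*l^2 + 36*l + 6*x^2 + x*(-15*l - 18)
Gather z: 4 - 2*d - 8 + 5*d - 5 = 3*d - 9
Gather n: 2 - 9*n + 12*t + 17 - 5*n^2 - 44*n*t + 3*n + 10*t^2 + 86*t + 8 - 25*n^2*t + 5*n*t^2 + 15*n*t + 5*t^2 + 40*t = n^2*(-25*t - 5) + n*(5*t^2 - 29*t - 6) + 15*t^2 + 138*t + 27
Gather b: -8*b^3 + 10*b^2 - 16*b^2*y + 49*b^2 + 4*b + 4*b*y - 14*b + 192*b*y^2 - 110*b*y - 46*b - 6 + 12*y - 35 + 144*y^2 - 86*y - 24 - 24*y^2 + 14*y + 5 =-8*b^3 + b^2*(59 - 16*y) + b*(192*y^2 - 106*y - 56) + 120*y^2 - 60*y - 60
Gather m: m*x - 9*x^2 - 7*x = m*x - 9*x^2 - 7*x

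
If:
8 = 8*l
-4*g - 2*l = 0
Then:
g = -1/2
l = 1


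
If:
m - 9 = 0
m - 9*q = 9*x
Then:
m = 9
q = 1 - x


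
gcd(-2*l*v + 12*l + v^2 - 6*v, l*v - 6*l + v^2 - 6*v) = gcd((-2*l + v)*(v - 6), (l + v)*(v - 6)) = v - 6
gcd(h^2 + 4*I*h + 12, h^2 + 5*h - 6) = 1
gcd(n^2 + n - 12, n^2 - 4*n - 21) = 1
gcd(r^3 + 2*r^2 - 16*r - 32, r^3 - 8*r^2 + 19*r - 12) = r - 4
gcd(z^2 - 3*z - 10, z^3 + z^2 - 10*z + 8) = 1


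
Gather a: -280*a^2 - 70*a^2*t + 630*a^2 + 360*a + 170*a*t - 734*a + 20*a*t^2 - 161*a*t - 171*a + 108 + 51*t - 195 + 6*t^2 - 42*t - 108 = a^2*(350 - 70*t) + a*(20*t^2 + 9*t - 545) + 6*t^2 + 9*t - 195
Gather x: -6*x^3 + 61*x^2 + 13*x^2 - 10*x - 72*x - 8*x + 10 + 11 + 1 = -6*x^3 + 74*x^2 - 90*x + 22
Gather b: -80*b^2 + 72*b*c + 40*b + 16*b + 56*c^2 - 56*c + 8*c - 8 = -80*b^2 + b*(72*c + 56) + 56*c^2 - 48*c - 8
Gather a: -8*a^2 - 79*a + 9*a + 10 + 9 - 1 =-8*a^2 - 70*a + 18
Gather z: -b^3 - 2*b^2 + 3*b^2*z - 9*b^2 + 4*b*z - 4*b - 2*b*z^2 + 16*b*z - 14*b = -b^3 - 11*b^2 - 2*b*z^2 - 18*b + z*(3*b^2 + 20*b)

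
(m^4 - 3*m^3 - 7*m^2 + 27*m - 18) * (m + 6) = m^5 + 3*m^4 - 25*m^3 - 15*m^2 + 144*m - 108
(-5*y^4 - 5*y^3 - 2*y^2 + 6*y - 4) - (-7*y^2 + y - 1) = -5*y^4 - 5*y^3 + 5*y^2 + 5*y - 3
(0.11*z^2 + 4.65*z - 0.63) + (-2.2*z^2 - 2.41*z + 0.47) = -2.09*z^2 + 2.24*z - 0.16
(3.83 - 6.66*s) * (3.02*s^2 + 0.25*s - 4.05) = -20.1132*s^3 + 9.9016*s^2 + 27.9305*s - 15.5115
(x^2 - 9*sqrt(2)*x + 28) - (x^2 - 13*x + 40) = -9*sqrt(2)*x + 13*x - 12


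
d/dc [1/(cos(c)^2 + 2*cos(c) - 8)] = 2*(cos(c) + 1)*sin(c)/(cos(c)^2 + 2*cos(c) - 8)^2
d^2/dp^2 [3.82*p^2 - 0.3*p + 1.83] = 7.64000000000000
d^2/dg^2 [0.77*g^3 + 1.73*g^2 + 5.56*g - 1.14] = 4.62*g + 3.46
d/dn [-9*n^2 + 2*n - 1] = 2 - 18*n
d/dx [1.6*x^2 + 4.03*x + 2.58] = 3.2*x + 4.03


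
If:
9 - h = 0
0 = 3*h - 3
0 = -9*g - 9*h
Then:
No Solution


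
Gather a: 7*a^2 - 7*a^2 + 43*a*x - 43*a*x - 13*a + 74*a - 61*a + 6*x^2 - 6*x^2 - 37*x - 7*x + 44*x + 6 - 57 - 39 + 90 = 0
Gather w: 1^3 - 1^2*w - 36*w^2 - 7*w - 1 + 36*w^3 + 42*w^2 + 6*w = 36*w^3 + 6*w^2 - 2*w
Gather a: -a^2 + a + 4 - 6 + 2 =-a^2 + a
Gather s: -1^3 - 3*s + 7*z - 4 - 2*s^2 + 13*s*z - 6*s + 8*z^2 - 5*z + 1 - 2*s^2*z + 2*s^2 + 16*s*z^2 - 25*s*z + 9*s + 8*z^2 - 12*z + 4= -2*s^2*z + s*(16*z^2 - 12*z) + 16*z^2 - 10*z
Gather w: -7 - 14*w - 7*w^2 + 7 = -7*w^2 - 14*w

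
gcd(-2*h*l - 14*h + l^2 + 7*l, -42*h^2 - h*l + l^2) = 1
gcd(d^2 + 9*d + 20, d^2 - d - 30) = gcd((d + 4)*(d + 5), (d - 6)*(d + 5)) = d + 5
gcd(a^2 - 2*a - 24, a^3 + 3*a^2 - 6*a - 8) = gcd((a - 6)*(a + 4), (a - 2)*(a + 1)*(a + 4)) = a + 4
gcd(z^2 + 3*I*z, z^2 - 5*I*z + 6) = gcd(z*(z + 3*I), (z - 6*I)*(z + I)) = 1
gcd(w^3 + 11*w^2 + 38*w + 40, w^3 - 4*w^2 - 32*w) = w + 4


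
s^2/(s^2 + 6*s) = s/(s + 6)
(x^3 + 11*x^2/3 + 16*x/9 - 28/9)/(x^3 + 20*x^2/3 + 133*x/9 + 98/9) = (3*x - 2)/(3*x + 7)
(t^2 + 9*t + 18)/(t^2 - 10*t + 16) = (t^2 + 9*t + 18)/(t^2 - 10*t + 16)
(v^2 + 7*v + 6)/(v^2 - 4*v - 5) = (v + 6)/(v - 5)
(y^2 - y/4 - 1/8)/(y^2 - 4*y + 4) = (y^2 - y/4 - 1/8)/(y^2 - 4*y + 4)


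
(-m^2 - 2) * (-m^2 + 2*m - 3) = m^4 - 2*m^3 + 5*m^2 - 4*m + 6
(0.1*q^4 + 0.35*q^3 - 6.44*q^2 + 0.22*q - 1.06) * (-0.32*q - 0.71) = -0.032*q^5 - 0.183*q^4 + 1.8123*q^3 + 4.502*q^2 + 0.183*q + 0.7526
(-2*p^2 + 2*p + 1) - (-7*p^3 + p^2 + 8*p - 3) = 7*p^3 - 3*p^2 - 6*p + 4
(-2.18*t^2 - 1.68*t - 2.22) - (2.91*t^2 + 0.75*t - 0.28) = -5.09*t^2 - 2.43*t - 1.94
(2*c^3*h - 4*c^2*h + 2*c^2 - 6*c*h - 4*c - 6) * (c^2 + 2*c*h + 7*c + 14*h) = 2*c^5*h + 4*c^4*h^2 + 10*c^4*h + 2*c^4 + 20*c^3*h^2 - 30*c^3*h + 10*c^3 - 68*c^2*h^2 - 22*c^2*h - 34*c^2 - 84*c*h^2 - 68*c*h - 42*c - 84*h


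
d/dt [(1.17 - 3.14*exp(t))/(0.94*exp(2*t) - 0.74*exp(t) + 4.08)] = (2.9516*exp(2*t) - 2.1996*exp(t) - 11.9454)*exp(t)/(0.8836*exp(4*t) - 1.3912*exp(3*t) + 8.218*exp(2*t) - 6.0384*exp(t) + 16.6464)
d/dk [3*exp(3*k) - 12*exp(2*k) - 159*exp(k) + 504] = (9*exp(2*k) - 24*exp(k) - 159)*exp(k)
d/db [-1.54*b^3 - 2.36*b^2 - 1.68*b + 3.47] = -4.62*b^2 - 4.72*b - 1.68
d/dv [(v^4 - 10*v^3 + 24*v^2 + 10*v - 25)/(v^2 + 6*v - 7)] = 2*(v^3 + 6*v^2 - 63*v + 40)/(v^2 + 14*v + 49)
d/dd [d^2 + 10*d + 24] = 2*d + 10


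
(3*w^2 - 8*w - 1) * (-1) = -3*w^2 + 8*w + 1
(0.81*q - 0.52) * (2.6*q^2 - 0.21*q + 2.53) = 2.106*q^3 - 1.5221*q^2 + 2.1585*q - 1.3156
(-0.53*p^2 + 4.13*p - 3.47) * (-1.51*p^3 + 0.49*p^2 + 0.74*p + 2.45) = 0.8003*p^5 - 6.496*p^4 + 6.8712*p^3 + 0.0573999999999997*p^2 + 7.5507*p - 8.5015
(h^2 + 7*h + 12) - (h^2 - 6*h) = 13*h + 12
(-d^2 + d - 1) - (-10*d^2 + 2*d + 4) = 9*d^2 - d - 5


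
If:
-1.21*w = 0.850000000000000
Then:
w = -0.70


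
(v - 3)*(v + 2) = v^2 - v - 6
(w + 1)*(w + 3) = w^2 + 4*w + 3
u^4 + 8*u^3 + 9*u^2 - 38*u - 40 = (u - 2)*(u + 1)*(u + 4)*(u + 5)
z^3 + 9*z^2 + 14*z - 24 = (z - 1)*(z + 4)*(z + 6)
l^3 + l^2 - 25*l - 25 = (l - 5)*(l + 1)*(l + 5)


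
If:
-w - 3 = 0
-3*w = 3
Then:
No Solution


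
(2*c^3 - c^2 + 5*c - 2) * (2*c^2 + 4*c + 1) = 4*c^5 + 6*c^4 + 8*c^3 + 15*c^2 - 3*c - 2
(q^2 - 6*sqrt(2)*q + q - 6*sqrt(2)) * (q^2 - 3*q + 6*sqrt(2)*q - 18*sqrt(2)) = q^4 - 2*q^3 - 75*q^2 + 144*q + 216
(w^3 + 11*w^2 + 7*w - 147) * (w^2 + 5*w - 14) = w^5 + 16*w^4 + 48*w^3 - 266*w^2 - 833*w + 2058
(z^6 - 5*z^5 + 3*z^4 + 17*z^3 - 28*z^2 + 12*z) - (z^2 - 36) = z^6 - 5*z^5 + 3*z^4 + 17*z^3 - 29*z^2 + 12*z + 36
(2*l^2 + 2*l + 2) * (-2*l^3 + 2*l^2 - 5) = -4*l^5 - 6*l^2 - 10*l - 10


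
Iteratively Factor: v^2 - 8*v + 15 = (v - 5)*(v - 3)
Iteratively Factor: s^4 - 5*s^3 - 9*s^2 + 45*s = (s - 3)*(s^3 - 2*s^2 - 15*s) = (s - 3)*(s + 3)*(s^2 - 5*s) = (s - 5)*(s - 3)*(s + 3)*(s)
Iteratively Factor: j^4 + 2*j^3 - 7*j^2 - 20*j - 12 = (j + 1)*(j^3 + j^2 - 8*j - 12) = (j + 1)*(j + 2)*(j^2 - j - 6) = (j - 3)*(j + 1)*(j + 2)*(j + 2)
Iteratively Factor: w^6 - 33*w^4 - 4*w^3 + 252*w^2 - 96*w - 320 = (w + 4)*(w^5 - 4*w^4 - 17*w^3 + 64*w^2 - 4*w - 80) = (w + 4)^2*(w^4 - 8*w^3 + 15*w^2 + 4*w - 20) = (w + 1)*(w + 4)^2*(w^3 - 9*w^2 + 24*w - 20) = (w - 2)*(w + 1)*(w + 4)^2*(w^2 - 7*w + 10) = (w - 5)*(w - 2)*(w + 1)*(w + 4)^2*(w - 2)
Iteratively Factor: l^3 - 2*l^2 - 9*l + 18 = (l - 3)*(l^2 + l - 6) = (l - 3)*(l - 2)*(l + 3)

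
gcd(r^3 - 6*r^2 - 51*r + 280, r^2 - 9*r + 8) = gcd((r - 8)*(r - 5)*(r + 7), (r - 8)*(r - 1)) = r - 8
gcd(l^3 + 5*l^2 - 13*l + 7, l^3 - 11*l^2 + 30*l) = 1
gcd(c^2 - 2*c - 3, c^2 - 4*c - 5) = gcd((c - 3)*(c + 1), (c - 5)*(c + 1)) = c + 1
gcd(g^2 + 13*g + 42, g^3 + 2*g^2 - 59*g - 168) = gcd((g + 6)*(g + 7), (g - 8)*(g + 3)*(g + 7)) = g + 7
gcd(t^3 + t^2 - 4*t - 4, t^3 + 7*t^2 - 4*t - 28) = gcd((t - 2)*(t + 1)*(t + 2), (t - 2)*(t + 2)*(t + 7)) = t^2 - 4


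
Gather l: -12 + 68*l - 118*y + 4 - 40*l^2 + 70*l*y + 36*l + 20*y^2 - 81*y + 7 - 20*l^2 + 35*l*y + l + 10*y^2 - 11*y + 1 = -60*l^2 + l*(105*y + 105) + 30*y^2 - 210*y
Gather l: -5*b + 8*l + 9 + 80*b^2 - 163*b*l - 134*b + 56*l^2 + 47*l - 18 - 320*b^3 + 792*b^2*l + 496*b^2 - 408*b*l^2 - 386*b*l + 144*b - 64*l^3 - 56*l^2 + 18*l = -320*b^3 + 576*b^2 - 408*b*l^2 + 5*b - 64*l^3 + l*(792*b^2 - 549*b + 73) - 9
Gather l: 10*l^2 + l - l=10*l^2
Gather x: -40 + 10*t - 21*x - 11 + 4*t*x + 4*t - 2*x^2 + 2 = 14*t - 2*x^2 + x*(4*t - 21) - 49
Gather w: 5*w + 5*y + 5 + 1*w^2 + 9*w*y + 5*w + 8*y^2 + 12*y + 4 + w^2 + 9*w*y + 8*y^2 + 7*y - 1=2*w^2 + w*(18*y + 10) + 16*y^2 + 24*y + 8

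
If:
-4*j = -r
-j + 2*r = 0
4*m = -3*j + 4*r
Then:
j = 0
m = 0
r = 0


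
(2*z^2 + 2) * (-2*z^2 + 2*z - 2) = -4*z^4 + 4*z^3 - 8*z^2 + 4*z - 4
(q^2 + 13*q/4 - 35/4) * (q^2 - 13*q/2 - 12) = q^4 - 13*q^3/4 - 335*q^2/8 + 143*q/8 + 105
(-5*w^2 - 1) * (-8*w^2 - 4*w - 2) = 40*w^4 + 20*w^3 + 18*w^2 + 4*w + 2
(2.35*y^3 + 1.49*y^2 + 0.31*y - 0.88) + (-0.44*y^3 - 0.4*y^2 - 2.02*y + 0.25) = 1.91*y^3 + 1.09*y^2 - 1.71*y - 0.63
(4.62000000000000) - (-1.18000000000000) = 5.80000000000000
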